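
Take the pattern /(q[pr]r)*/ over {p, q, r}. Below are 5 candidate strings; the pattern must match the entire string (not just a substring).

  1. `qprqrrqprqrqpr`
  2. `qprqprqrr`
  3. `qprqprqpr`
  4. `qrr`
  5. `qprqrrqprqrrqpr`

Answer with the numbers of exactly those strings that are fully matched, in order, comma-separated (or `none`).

2, 3, 4, 5

1 → no match
2 → match
3 → match
4 → match
5 → match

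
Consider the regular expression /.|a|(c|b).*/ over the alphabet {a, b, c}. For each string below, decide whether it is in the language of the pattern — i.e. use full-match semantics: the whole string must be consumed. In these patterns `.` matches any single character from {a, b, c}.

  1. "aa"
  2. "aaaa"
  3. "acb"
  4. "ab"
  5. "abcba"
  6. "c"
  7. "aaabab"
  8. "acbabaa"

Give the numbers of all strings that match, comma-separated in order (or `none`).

6

1. "aa" → no match
2. "aaaa" → no match
3. "acb" → no match
4. "ab" → no match
5. "abcba" → no match
6. "c" → match
7. "aaabab" → no match
8. "acbabaa" → no match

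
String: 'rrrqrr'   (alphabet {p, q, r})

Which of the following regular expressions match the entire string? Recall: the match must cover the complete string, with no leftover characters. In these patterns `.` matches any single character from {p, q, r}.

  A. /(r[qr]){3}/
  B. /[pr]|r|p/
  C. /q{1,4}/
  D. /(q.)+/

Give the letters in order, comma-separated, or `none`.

A

A → match
B → no match
C → no match — must start with 'q'
D → no match — must start with 'q'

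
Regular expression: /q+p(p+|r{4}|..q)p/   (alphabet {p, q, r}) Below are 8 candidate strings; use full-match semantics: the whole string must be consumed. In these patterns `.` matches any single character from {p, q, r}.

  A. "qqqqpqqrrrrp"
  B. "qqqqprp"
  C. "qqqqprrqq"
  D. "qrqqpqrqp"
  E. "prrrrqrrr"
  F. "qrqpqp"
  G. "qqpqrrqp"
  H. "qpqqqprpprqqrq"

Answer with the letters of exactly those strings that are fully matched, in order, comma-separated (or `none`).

none

A → no match
B → no match
C → no match — must end with "p"
D → no match
E → no match — must start with "q"
F → no match
G → no match
H → no match — must end with "p"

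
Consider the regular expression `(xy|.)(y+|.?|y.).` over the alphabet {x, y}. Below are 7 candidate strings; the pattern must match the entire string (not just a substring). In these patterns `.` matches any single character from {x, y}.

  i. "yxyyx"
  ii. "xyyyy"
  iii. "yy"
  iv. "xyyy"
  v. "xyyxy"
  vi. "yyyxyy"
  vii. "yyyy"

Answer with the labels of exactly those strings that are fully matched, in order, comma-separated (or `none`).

i → no match
ii → match
iii → match
iv → match
v → match
vi → no match
vii → match

ii, iii, iv, v, vii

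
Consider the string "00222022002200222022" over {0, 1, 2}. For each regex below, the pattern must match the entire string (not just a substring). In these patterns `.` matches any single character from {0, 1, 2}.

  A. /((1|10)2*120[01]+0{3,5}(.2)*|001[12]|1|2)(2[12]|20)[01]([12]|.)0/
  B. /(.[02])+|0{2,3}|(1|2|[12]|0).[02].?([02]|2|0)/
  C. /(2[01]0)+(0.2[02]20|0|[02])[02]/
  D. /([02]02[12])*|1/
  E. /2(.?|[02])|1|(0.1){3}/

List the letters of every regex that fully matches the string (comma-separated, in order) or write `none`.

B, D

A → no match — must end with "0"
B → match
C → no match — must start with "2"
D → match
E → no match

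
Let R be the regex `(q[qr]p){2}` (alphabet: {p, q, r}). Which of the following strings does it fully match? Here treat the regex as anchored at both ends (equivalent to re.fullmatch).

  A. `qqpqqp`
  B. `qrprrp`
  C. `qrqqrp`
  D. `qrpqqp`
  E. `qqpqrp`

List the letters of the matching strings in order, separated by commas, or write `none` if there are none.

A, D, E

A. `qqpqqp` → match
B. `qrprrp` → no match
C. `qrqqrp` → no match
D. `qrpqqp` → match
E. `qqpqrp` → match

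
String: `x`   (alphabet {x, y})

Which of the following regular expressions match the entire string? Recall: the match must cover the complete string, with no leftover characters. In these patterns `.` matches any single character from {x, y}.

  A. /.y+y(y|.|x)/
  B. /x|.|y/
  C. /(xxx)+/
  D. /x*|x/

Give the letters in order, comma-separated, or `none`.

B, D

A → no match
B → match
C → no match — must start with `xxx`
D → match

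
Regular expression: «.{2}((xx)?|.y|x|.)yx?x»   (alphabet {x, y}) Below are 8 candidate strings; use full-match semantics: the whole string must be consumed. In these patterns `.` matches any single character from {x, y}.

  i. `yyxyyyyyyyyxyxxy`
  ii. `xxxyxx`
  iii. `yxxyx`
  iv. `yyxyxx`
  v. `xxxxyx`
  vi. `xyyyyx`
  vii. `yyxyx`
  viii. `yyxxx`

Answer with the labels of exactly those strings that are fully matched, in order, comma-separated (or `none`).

ii, iii, iv, v, vi, vii

i → no match — must end with `x`
ii → match
iii → match
iv → match
v → match
vi → match
vii → match
viii → no match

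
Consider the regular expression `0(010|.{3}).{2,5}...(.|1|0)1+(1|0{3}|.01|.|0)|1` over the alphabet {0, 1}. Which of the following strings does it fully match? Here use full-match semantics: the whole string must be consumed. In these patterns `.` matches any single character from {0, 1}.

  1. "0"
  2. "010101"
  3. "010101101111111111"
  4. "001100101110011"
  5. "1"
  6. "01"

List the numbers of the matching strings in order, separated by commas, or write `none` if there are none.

1 → no match
2 → no match
3 → match
4 → match
5 → match
6 → no match

3, 4, 5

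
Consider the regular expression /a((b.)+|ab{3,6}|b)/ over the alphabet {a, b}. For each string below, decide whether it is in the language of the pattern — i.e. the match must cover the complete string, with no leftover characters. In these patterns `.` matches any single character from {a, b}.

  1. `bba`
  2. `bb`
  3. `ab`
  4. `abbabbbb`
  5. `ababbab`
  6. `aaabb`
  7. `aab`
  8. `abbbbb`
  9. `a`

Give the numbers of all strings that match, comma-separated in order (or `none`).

1 → no match — must start with `a`
2 → no match — must start with `a`
3 → match
4 → no match
5 → no match
6 → no match
7 → no match
8 → no match
9 → no match

3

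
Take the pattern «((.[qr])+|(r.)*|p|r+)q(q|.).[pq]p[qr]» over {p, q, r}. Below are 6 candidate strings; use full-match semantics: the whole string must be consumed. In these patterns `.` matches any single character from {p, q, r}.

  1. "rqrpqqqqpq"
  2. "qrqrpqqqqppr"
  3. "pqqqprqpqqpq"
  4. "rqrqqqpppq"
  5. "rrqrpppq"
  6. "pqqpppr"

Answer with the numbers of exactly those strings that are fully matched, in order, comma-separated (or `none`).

1, 2, 3, 4, 5, 6

1 → match
2 → match
3 → match
4 → match
5 → match
6 → match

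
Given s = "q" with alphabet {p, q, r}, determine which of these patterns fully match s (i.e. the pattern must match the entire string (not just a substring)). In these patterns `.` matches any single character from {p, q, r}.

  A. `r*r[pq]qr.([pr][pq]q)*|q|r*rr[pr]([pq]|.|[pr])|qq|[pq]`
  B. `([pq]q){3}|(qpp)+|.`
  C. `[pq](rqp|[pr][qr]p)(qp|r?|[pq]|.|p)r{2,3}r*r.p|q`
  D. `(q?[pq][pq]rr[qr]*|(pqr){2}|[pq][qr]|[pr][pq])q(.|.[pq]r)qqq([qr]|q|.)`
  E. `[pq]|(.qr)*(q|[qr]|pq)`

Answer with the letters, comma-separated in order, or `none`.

A, B, C, E

A → match
B → match
C → match
D → no match
E → match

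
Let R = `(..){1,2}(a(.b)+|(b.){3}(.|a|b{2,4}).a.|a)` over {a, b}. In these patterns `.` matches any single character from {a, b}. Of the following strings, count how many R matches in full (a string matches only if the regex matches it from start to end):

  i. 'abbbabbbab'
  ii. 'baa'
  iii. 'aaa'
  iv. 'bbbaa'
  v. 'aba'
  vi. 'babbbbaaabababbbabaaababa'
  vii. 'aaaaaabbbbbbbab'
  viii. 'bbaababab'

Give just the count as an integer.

6

i. 'abbbabbbab' → no match
ii. 'baa' → match
iii. 'aaa' → match
iv. 'bbbaa' → match
v. 'aba' → match
vi → no match
vii → match
viii. 'bbaababab' → match
Total matched: 6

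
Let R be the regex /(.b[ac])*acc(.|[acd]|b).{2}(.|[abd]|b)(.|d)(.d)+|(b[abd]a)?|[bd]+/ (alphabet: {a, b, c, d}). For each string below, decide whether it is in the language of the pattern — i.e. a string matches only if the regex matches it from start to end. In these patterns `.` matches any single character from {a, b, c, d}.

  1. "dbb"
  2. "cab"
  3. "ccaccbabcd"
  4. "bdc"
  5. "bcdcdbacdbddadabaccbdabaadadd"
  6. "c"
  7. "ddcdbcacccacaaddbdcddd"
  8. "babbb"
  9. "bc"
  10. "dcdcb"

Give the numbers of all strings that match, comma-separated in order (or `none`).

1

1. "dbb" → match
2. "cab" → no match
3. "ccaccbabcd" → no match
4. "bdc" → no match
5 → no match
6. "c" → no match
7 → no match
8. "babbb" → no match
9. "bc" → no match
10. "dcdcb" → no match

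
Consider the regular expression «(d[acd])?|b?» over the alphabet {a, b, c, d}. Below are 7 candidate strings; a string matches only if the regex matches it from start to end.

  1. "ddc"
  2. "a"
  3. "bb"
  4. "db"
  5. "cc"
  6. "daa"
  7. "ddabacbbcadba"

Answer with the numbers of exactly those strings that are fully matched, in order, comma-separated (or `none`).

1 → no match
2 → no match
3 → no match
4 → no match
5 → no match
6 → no match
7 → no match

none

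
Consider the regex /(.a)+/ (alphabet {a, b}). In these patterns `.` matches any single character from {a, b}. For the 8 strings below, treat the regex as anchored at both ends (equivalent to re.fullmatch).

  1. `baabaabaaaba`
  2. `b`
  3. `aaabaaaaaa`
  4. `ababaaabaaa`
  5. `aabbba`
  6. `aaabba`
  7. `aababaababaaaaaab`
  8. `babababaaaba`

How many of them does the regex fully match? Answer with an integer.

1 → no match
2 → no match — must end with `a`
3 → no match
4 → no match
5 → no match
6 → no match
7 → no match — must end with `a`
8 → match
Total matched: 1

1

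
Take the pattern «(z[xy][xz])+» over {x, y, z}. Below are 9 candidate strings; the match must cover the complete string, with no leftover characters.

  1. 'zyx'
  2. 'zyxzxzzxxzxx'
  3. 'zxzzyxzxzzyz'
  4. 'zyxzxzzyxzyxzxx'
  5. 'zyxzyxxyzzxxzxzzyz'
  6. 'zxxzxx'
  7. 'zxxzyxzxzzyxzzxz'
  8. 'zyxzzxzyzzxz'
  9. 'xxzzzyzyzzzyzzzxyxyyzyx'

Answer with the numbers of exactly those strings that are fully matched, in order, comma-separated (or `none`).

1. 'zyx' → match
2. 'zyxzxzzxxzxx' → match
3. 'zxzzyxzxzzyz' → match
4 → match
5 → no match
6. 'zxxzxx' → match
7 → no match
8. 'zyxzzxzyzzxz' → no match
9 → no match — must start with 'z'

1, 2, 3, 4, 6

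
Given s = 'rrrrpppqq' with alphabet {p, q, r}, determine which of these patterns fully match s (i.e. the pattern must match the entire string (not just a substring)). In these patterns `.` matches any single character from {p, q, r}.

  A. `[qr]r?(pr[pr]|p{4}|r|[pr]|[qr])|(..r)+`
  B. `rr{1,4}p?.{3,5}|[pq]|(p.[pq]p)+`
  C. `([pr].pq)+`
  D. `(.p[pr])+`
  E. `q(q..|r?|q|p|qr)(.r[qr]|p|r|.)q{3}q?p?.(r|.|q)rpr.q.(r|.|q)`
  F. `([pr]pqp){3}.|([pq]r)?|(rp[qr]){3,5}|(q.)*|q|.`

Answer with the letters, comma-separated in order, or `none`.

B

A → no match
B → match
C → no match — must end with 'pq'
D → no match
E → no match — must start with 'q'
F → no match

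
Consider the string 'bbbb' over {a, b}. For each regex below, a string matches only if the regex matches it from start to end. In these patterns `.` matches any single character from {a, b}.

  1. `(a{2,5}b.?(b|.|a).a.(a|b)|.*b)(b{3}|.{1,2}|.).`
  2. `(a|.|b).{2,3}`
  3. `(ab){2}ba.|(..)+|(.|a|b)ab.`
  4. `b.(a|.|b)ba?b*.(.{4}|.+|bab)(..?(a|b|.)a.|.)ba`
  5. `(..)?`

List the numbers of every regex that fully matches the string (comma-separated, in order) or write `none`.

1, 2, 3

1 → match
2 → match
3 → match
4 → no match — must end with 'ba'
5 → no match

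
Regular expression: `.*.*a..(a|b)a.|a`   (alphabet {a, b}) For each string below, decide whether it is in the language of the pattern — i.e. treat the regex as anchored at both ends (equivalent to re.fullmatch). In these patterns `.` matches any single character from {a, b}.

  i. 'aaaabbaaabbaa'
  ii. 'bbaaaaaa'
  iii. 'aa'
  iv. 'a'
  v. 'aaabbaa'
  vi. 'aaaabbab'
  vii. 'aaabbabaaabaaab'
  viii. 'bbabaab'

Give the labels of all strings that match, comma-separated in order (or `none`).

i, ii, iv, v, vi, vii

i → match
ii → match
iii → no match
iv → match
v → match
vi → match
vii → match
viii → no match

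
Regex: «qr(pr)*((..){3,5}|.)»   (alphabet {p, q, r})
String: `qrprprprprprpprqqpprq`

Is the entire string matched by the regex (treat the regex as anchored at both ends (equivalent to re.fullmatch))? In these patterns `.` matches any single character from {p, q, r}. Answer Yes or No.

No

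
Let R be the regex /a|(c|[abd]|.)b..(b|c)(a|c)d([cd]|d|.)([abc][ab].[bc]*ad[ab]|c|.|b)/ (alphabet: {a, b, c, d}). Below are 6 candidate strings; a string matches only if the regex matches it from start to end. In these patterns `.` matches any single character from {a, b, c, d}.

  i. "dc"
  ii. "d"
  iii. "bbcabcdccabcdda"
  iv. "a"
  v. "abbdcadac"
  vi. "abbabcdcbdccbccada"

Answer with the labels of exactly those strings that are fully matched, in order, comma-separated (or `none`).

iv, v

i → no match
ii → no match
iii → no match
iv → match
v → match
vi → no match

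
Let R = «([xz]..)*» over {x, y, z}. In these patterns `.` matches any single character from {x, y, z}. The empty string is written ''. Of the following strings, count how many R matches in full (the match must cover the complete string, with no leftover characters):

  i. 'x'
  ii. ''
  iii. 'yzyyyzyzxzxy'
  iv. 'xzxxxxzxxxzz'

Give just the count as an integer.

i → no match
ii → match
iii → no match
iv → match
Total matched: 2

2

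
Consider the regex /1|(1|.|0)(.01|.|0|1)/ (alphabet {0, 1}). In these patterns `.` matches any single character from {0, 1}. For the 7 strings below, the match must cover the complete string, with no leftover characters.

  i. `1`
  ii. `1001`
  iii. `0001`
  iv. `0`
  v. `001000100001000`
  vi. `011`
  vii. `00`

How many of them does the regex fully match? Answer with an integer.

4

i → match
ii → match
iii → match
iv → no match
v → no match
vi → no match
vii → match
Total matched: 4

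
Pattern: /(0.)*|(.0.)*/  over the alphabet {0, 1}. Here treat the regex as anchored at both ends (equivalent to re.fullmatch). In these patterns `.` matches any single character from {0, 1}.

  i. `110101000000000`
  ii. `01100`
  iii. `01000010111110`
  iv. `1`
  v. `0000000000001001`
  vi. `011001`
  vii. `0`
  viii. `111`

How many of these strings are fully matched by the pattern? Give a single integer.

0

i → no match
ii → no match
iii → no match
iv → no match
v → no match
vi → no match
vii → no match
viii → no match
Total matched: 0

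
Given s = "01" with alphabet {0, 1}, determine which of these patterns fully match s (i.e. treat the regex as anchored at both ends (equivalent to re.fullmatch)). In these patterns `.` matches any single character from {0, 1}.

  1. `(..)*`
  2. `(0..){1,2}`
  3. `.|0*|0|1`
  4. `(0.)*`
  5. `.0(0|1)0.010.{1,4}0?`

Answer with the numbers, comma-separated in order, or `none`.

1, 4

1 → match
2 → no match
3 → no match
4 → match
5 → no match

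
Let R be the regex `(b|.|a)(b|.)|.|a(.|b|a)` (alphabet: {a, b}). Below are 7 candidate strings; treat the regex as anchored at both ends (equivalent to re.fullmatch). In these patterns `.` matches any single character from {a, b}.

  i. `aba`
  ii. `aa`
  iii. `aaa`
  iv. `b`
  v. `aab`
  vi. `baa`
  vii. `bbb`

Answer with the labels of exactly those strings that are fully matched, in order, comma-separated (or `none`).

ii, iv

i → no match
ii → match
iii → no match
iv → match
v → no match
vi → no match
vii → no match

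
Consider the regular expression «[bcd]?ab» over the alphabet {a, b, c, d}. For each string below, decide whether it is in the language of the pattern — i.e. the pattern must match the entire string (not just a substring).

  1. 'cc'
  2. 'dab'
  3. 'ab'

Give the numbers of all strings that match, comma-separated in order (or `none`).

1 → no match — must end with 'ab'
2 → match
3 → match

2, 3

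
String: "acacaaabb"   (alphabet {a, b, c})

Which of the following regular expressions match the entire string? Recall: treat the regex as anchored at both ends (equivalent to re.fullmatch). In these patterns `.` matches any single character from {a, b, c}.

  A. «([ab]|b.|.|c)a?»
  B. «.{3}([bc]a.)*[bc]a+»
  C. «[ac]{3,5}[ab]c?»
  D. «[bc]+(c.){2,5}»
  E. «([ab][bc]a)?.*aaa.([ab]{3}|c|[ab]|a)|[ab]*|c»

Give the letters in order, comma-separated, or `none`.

E

A → no match
B → no match — must end with "a"
C → no match
D → no match
E → match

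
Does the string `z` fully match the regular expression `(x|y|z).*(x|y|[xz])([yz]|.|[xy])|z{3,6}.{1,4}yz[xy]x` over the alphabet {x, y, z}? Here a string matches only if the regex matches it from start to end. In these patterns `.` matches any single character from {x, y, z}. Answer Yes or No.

No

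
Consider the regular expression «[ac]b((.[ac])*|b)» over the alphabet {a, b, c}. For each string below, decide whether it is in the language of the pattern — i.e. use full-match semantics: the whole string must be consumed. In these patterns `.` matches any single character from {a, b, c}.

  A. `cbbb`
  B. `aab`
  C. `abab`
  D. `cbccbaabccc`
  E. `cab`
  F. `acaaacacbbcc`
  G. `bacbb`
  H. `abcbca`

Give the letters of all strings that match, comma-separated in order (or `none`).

none

A. `cbbb` → no match
B. `aab` → no match
C. `abab` → no match
D. `cbccbaabccc` → no match
E. `cab` → no match
F. `acaaacacbbcc` → no match
G. `bacbb` → no match
H. `abcbca` → no match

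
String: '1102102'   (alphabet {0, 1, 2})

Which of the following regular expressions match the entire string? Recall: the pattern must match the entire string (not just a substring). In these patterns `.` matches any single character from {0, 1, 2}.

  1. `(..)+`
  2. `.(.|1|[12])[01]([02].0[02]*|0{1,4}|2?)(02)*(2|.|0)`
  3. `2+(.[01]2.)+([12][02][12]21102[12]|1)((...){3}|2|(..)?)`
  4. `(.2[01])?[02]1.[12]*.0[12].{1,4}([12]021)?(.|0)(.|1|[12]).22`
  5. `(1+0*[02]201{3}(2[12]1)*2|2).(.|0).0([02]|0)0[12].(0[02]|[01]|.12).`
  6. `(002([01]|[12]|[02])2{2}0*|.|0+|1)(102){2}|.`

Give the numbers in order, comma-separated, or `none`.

1 → no match
2 → match
3 → no match — must start with '2'
4 → no match — must end with '22'
5 → no match
6 → match

2, 6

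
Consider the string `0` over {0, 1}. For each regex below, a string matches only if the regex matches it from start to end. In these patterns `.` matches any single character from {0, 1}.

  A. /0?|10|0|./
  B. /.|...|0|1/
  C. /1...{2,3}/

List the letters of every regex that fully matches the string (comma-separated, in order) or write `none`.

A → match
B → match
C → no match — must start with `1`

A, B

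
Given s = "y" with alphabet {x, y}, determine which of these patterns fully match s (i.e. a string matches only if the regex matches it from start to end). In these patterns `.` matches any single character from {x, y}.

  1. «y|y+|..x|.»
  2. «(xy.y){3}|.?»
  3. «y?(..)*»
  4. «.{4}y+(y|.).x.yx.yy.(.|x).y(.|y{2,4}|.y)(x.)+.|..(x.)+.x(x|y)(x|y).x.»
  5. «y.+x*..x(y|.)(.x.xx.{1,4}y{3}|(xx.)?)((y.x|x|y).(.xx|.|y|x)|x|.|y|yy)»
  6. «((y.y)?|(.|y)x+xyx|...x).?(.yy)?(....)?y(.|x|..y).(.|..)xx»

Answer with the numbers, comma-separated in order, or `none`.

1, 2, 3

1 → match
2 → match
3 → match
4 → no match
5 → no match
6 → no match — must end with "xx"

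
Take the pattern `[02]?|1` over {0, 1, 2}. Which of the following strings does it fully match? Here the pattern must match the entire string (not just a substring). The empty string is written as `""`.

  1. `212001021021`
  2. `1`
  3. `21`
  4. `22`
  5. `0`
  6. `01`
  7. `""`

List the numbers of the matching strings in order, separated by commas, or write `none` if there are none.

2, 5, 7

1. `212001021021` → no match
2. `1` → match
3. `21` → no match
4. `22` → no match
5. `0` → match
6. `01` → no match
7. `""` → match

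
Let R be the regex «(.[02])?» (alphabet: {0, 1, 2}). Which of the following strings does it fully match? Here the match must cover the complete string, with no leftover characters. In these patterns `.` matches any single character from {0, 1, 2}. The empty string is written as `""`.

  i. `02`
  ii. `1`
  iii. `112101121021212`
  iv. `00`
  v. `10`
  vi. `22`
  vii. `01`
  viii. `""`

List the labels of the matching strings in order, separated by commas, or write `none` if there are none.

i, iv, v, vi, viii

i → match
ii → no match
iii → no match
iv → match
v → match
vi → match
vii → no match
viii → match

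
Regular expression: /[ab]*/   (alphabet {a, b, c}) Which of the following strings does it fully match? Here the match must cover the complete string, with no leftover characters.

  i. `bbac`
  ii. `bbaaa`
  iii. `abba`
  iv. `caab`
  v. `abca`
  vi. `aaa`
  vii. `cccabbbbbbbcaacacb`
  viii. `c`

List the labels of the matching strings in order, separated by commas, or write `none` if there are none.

i → no match
ii → match
iii → match
iv → no match
v → no match
vi → match
vii → no match
viii → no match

ii, iii, vi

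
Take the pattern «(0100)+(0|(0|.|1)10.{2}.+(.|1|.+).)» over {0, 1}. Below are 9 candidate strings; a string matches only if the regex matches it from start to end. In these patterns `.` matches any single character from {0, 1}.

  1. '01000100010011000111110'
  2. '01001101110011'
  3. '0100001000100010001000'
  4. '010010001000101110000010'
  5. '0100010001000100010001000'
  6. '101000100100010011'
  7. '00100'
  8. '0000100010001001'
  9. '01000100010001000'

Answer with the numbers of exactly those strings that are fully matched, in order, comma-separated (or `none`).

1, 2, 5, 9

1 → match
2 → match
3 → no match
4 → no match
5 → match
6 → no match — must start with '0100'
7. '00100' → no match — must start with '0100'
8 → no match — must start with '0100'
9 → match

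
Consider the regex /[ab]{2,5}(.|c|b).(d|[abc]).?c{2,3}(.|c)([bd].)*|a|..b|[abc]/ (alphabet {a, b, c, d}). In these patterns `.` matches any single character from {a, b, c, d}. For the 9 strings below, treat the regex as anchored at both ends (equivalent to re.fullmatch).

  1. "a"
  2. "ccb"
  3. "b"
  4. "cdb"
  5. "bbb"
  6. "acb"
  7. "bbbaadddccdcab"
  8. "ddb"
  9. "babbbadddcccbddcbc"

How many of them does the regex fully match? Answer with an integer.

8

1 → match
2 → match
3 → match
4 → match
5 → match
6 → match
7 → no match
8 → match
9 → match
Total matched: 8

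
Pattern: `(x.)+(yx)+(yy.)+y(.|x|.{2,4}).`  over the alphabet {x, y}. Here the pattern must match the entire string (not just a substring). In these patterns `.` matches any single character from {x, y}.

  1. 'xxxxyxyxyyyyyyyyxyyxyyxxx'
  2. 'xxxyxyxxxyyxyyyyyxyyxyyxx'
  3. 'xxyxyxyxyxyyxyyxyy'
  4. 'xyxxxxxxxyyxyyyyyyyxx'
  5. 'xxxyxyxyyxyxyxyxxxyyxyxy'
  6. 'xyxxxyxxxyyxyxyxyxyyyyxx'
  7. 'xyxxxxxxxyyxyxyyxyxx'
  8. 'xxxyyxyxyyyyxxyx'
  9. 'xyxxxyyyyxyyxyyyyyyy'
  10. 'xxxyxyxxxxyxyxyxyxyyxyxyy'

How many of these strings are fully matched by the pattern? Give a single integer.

8

1 → match
2 → match
3 → match
4 → match
5 → no match
6 → match
7 → match
8 → match
9 → no match
10 → match
Total matched: 8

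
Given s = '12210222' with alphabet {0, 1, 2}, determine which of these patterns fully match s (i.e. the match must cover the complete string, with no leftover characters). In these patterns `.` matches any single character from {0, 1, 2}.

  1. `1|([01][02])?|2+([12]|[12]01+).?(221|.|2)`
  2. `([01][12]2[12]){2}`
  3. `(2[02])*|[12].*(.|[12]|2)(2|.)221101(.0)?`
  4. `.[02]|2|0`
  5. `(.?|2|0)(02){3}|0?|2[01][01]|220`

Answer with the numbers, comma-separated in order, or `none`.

1 → no match
2 → match
3 → no match
4 → no match
5 → no match

2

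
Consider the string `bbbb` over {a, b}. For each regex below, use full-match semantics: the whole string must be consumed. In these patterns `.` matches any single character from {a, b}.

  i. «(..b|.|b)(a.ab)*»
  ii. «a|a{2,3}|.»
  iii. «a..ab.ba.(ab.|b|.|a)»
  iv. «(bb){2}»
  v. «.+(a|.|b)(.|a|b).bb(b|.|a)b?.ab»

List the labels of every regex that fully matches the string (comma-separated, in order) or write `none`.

iv

i → no match
ii → no match
iii → no match — must start with `a`
iv → match
v → no match — must end with `ab`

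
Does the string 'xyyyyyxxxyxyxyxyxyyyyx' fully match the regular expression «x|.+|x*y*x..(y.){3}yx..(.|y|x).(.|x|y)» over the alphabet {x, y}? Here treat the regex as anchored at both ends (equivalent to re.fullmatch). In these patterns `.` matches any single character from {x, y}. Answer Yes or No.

Yes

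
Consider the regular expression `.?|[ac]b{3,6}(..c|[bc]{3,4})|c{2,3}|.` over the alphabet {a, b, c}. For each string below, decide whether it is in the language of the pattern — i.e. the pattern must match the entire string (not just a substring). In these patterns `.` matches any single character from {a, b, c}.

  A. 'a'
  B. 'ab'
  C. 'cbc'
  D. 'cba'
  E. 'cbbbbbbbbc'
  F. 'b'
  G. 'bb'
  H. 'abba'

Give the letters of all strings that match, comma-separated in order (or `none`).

A → match
B → no match
C → no match
D → no match
E → match
F → match
G → no match
H → no match

A, E, F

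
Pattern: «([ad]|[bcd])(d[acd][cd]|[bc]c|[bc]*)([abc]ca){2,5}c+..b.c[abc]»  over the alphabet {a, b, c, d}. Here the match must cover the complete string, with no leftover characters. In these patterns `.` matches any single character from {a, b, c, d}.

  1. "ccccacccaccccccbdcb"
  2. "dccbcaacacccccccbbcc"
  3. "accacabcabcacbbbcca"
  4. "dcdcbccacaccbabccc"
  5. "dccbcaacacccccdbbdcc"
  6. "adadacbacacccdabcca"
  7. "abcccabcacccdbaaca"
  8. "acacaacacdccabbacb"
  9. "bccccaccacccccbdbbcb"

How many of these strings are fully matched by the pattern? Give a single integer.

1 → no match
2 → match
3 → match
4 → no match
5 → match
6 → no match
7 → no match
8 → no match
9 → match
Total matched: 4

4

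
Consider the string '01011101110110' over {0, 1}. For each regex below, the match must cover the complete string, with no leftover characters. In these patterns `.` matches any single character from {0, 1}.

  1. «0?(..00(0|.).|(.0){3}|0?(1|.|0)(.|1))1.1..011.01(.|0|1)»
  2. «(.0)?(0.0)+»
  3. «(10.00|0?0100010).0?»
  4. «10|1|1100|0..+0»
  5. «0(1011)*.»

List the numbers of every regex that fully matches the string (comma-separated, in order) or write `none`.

1 → no match
2 → no match
3 → no match
4 → match
5 → match

4, 5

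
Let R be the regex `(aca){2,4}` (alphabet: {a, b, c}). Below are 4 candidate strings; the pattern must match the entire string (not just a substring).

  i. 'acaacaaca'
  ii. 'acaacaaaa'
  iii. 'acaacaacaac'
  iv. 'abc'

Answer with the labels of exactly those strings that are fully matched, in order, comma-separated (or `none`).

i

i → match
ii → no match — must end with 'aca'
iii → no match — must end with 'aca'
iv → no match — must start with 'aca'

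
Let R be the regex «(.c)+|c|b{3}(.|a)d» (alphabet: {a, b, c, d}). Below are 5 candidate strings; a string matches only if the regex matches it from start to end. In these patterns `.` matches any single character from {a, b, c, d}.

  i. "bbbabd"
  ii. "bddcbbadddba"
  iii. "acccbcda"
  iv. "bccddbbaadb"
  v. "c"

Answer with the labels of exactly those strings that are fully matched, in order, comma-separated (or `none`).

i → no match
ii → no match
iii → no match
iv → no match
v → match

v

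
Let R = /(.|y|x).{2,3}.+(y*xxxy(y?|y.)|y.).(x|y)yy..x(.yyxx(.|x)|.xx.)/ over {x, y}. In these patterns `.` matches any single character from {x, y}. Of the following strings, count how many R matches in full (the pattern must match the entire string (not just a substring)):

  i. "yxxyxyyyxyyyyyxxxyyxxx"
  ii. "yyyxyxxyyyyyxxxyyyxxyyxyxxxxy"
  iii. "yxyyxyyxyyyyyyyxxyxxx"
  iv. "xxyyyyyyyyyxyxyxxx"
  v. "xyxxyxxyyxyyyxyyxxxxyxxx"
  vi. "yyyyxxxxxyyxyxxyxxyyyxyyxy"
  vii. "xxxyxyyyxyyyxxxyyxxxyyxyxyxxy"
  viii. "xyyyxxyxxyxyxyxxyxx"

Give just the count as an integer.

5

i → match
ii → match
iii → match
iv → match
v → no match
vi → no match
vii → match
viii → no match
Total matched: 5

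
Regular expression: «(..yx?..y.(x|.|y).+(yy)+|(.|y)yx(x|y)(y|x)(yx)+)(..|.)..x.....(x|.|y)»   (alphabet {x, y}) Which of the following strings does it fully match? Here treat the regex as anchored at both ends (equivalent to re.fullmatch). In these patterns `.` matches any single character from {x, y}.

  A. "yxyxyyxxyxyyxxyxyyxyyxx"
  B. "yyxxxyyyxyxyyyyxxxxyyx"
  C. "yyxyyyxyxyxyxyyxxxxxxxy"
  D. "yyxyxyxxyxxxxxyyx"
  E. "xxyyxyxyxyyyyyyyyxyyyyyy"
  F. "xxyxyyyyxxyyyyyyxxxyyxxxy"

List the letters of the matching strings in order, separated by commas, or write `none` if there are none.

C, D, E, F

A → no match
B → no match
C → match
D → match
E → match
F → match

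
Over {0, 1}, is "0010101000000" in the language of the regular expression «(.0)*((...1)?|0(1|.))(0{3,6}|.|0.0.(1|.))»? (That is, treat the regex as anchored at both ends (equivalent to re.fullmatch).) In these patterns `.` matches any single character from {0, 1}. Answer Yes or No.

Yes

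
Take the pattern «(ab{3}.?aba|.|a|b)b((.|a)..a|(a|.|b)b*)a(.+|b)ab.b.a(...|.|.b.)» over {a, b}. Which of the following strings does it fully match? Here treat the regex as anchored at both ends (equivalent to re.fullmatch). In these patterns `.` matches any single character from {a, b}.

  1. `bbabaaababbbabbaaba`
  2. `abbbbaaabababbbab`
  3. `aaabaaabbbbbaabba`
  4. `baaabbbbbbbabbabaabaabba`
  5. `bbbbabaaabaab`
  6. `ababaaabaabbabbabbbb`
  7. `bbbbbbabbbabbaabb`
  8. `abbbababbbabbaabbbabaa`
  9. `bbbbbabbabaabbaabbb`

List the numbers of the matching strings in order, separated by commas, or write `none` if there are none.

1 → no match
2 → no match
3 → no match
4 → no match
5 → no match
6 → no match
7 → no match
8 → no match
9 → no match

none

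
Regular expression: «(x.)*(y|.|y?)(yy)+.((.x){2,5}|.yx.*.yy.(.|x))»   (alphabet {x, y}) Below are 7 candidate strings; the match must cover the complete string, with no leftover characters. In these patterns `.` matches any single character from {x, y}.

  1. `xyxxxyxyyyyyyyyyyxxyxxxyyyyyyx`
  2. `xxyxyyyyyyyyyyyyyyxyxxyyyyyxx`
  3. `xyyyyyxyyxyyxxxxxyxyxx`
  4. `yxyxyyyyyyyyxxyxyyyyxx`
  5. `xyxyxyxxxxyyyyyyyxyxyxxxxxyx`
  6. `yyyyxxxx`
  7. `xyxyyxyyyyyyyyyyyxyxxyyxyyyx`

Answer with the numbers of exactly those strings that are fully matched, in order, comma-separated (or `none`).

1 → match
2 → no match
3 → no match
4 → no match
5 → match
6 → match
7 → no match

1, 5, 6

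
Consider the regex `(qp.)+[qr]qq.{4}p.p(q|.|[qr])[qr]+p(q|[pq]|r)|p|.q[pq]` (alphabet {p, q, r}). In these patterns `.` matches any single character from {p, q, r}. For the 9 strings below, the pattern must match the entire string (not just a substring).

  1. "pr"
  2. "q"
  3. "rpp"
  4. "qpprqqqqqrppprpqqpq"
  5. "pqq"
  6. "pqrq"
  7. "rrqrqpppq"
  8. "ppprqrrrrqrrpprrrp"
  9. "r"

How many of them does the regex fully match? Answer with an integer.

1 → no match
2 → no match
3 → no match
4 → no match
5 → match
6 → no match
7 → no match
8 → no match
9 → no match
Total matched: 1

1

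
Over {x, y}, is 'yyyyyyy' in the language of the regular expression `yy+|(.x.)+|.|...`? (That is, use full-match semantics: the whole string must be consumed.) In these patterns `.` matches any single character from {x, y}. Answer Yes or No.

Yes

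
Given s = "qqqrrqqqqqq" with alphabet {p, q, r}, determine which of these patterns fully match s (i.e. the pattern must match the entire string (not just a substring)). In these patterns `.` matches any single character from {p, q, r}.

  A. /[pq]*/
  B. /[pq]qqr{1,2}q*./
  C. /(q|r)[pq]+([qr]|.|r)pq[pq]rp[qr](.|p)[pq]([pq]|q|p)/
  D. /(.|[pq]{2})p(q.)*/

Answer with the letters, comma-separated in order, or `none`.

A → no match
B → match
C → no match
D → no match

B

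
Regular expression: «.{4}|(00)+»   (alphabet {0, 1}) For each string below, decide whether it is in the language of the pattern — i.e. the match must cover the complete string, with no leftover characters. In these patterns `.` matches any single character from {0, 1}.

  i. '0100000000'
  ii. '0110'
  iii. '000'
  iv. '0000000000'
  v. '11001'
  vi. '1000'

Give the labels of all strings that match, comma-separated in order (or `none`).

ii, iv, vi

i → no match
ii → match
iii → no match
iv → match
v → no match
vi → match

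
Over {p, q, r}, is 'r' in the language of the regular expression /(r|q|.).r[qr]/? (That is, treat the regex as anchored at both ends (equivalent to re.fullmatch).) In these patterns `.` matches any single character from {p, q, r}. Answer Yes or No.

No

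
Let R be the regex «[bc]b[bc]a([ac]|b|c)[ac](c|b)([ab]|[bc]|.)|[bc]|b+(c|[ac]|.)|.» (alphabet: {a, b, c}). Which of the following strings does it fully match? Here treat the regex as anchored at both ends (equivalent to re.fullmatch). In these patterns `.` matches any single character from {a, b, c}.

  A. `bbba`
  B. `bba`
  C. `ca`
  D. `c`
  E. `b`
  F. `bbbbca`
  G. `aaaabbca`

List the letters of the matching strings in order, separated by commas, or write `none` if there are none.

A → match
B → match
C → no match
D → match
E → match
F → no match
G → no match

A, B, D, E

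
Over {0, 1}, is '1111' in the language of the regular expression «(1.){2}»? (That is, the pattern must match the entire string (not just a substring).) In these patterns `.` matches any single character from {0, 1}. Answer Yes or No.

Yes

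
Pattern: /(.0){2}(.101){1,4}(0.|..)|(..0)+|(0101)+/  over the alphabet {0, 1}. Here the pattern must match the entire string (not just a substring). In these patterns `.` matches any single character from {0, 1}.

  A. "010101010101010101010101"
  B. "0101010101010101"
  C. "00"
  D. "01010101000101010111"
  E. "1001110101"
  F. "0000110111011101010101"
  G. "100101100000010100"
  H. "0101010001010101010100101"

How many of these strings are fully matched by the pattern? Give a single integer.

3

A → match
B → match
C → no match
D → no match
E → no match
F → match
G → no match
H → no match
Total matched: 3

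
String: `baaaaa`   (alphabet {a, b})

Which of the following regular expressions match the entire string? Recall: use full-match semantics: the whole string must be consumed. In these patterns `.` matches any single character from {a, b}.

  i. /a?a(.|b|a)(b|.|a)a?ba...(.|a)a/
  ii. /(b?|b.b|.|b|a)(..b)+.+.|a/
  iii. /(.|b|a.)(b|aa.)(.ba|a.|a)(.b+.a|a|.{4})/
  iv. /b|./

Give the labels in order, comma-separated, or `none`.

i → no match
ii → no match
iii → match
iv → no match

iii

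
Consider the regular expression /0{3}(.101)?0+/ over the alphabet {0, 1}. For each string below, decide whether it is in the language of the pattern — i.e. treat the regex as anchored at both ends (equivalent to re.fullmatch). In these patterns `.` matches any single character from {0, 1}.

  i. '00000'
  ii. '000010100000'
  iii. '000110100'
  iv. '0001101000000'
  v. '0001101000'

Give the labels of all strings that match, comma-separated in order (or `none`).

i → match
ii → match
iii → match
iv → match
v → match

i, ii, iii, iv, v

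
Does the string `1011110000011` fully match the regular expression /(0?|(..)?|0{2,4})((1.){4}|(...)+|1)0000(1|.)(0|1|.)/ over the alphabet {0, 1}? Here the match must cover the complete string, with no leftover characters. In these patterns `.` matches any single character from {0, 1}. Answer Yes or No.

No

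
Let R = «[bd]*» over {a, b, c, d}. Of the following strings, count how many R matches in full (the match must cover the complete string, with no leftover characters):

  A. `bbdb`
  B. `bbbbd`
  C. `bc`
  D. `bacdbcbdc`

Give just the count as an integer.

A → match
B → match
C → no match
D → no match
Total matched: 2

2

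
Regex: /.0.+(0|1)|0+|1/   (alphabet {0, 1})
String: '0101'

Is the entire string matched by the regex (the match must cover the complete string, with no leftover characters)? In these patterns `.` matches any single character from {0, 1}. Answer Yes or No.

No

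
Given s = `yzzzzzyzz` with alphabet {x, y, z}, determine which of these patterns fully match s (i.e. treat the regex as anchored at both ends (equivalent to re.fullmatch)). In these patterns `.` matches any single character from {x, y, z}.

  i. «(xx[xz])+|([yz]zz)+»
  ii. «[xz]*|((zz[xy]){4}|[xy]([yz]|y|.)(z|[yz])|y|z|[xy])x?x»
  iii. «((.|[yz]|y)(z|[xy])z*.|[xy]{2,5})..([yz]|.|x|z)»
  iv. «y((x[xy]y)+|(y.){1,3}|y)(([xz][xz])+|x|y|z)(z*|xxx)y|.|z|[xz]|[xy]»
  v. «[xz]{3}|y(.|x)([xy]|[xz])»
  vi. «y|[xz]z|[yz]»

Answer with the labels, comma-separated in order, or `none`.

i → match
ii → no match
iii → match
iv → no match
v → no match
vi → no match

i, iii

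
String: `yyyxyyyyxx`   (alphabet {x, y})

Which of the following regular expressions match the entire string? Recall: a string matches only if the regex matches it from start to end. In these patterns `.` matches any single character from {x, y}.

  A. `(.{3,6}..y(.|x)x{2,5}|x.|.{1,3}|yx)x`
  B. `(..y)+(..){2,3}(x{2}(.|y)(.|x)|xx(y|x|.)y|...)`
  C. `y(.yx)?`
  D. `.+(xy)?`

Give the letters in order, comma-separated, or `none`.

B, D

A → no match
B → match
C → no match
D → match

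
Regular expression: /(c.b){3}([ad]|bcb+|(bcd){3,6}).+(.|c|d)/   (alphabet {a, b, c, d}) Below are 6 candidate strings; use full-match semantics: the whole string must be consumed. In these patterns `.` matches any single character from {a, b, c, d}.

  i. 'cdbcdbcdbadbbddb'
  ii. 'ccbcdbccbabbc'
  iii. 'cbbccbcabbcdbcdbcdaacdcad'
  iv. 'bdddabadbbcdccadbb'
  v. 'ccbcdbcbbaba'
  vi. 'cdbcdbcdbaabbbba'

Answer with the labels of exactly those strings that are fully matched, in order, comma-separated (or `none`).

i → match
ii → match
iii → match
iv → no match — must start with 'c'
v → match
vi → match

i, ii, iii, v, vi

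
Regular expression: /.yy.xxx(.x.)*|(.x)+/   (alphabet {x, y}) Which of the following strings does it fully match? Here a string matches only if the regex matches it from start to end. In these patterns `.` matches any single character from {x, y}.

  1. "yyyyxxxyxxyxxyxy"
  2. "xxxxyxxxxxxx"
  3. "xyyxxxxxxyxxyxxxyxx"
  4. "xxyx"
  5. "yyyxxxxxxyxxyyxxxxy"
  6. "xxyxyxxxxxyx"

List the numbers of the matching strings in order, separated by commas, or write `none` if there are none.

1, 2, 3, 4, 5, 6

1 → match
2 → match
3 → match
4 → match
5 → match
6 → match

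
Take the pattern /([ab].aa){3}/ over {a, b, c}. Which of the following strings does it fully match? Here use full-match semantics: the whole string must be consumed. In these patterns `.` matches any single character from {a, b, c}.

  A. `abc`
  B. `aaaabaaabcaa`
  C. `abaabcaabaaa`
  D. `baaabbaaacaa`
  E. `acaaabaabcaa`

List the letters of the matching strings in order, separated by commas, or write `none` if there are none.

A. `abc` → no match — must end with `aa`
B. `aaaabaaabcaa` → match
C. `abaabcaabaaa` → match
D. `baaabbaaacaa` → match
E. `acaaabaabcaa` → match

B, C, D, E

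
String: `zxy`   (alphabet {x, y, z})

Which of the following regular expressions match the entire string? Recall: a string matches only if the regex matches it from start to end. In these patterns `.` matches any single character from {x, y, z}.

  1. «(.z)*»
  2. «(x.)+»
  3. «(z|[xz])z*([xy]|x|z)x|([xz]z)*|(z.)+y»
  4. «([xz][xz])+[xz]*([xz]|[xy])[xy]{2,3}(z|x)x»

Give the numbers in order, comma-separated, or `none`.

3

1 → no match
2 → no match — must start with `x`
3 → match
4 → no match — must end with `x`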